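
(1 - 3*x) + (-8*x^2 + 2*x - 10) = -8*x^2 - x - 9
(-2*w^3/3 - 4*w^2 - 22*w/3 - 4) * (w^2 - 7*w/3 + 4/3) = -2*w^5/3 - 22*w^4/9 + 10*w^3/9 + 70*w^2/9 - 4*w/9 - 16/3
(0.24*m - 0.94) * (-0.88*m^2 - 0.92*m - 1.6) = -0.2112*m^3 + 0.6064*m^2 + 0.4808*m + 1.504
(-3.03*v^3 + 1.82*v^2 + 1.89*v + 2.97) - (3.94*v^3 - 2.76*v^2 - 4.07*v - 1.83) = -6.97*v^3 + 4.58*v^2 + 5.96*v + 4.8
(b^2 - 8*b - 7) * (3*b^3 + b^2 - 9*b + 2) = 3*b^5 - 23*b^4 - 38*b^3 + 67*b^2 + 47*b - 14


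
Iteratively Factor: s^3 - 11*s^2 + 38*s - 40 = (s - 4)*(s^2 - 7*s + 10) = (s - 4)*(s - 2)*(s - 5)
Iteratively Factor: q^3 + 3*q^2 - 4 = (q + 2)*(q^2 + q - 2) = (q - 1)*(q + 2)*(q + 2)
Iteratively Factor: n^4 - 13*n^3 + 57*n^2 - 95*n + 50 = (n - 1)*(n^3 - 12*n^2 + 45*n - 50) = (n - 5)*(n - 1)*(n^2 - 7*n + 10) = (n - 5)^2*(n - 1)*(n - 2)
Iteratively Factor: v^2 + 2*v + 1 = (v + 1)*(v + 1)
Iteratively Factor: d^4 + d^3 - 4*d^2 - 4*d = (d + 1)*(d^3 - 4*d) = (d + 1)*(d + 2)*(d^2 - 2*d) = d*(d + 1)*(d + 2)*(d - 2)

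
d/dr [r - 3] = 1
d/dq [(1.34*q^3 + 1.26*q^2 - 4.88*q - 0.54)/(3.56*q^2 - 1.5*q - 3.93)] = (4.7704*q^4 - 4.02*q^3 - 0.315800000000003*q^2 - 6.0588*q + 18.3684)/(12.6736*q^4 - 10.68*q^3 - 25.7316*q^2 + 11.79*q + 15.4449)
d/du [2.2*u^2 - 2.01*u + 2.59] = 4.4*u - 2.01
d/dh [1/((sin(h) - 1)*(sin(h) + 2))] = -(sin(2*h) + cos(h))/((sin(h) - 1)^2*(sin(h) + 2)^2)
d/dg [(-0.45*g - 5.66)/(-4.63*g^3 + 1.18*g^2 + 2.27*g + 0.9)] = (-4.167*g^3 - 78.0864*g^2 + 13.3576*g + 12.4432)/(21.4369*g^6 - 10.9268*g^5 - 19.6278*g^4 - 2.9768*g^3 + 7.2769*g^2 + 4.086*g + 0.81)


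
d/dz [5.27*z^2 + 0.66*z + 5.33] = 10.54*z + 0.66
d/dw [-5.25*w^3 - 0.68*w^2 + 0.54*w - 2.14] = -15.75*w^2 - 1.36*w + 0.54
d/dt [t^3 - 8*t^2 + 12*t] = 3*t^2 - 16*t + 12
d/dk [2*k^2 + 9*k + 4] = 4*k + 9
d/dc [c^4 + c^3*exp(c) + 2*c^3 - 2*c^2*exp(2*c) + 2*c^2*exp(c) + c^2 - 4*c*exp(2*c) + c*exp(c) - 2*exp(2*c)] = c^3*exp(c) + 4*c^3 - 4*c^2*exp(2*c) + 5*c^2*exp(c) + 6*c^2 - 12*c*exp(2*c) + 5*c*exp(c) + 2*c - 8*exp(2*c) + exp(c)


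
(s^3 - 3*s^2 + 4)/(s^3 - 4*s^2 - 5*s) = (s^2 - 4*s + 4)/(s*(s - 5))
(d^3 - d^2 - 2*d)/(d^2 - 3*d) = (d^2 - d - 2)/(d - 3)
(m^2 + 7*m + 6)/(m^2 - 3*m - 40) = (m^2 + 7*m + 6)/(m^2 - 3*m - 40)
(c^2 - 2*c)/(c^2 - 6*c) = (c - 2)/(c - 6)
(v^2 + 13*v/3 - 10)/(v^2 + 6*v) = (v - 5/3)/v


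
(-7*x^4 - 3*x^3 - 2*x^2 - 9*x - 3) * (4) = -28*x^4 - 12*x^3 - 8*x^2 - 36*x - 12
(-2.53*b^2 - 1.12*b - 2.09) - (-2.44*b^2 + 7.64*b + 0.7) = -0.0899999999999999*b^2 - 8.76*b - 2.79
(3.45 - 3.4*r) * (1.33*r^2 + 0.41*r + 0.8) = -4.522*r^3 + 3.1945*r^2 - 1.3055*r + 2.76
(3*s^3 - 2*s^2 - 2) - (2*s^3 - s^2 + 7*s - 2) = s^3 - s^2 - 7*s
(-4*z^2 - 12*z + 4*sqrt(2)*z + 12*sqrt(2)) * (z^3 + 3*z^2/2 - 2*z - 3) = -4*z^5 - 18*z^4 + 4*sqrt(2)*z^4 - 10*z^3 + 18*sqrt(2)*z^3 + 10*sqrt(2)*z^2 + 36*z^2 - 36*sqrt(2)*z + 36*z - 36*sqrt(2)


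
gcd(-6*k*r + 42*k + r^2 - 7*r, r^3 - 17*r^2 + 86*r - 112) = r - 7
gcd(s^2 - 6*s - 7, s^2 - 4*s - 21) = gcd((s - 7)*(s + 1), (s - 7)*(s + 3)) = s - 7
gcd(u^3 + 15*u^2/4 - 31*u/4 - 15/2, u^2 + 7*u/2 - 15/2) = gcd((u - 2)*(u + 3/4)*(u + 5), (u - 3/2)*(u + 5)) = u + 5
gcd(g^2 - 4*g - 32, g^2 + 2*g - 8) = g + 4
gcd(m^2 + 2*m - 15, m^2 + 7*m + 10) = m + 5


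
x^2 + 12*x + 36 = (x + 6)^2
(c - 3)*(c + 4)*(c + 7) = c^3 + 8*c^2 - 5*c - 84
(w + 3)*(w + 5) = w^2 + 8*w + 15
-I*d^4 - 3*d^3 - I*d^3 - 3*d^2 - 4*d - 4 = (d - 2*I)^2*(d + I)*(-I*d - I)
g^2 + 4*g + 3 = (g + 1)*(g + 3)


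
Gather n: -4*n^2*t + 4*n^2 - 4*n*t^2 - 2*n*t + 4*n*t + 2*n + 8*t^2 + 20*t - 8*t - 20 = n^2*(4 - 4*t) + n*(-4*t^2 + 2*t + 2) + 8*t^2 + 12*t - 20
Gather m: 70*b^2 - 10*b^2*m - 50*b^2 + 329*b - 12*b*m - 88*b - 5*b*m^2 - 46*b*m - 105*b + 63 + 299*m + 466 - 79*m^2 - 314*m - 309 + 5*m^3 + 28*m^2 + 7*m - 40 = 20*b^2 + 136*b + 5*m^3 + m^2*(-5*b - 51) + m*(-10*b^2 - 58*b - 8) + 180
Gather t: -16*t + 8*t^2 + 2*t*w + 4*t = 8*t^2 + t*(2*w - 12)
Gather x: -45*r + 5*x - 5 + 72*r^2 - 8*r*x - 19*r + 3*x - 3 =72*r^2 - 64*r + x*(8 - 8*r) - 8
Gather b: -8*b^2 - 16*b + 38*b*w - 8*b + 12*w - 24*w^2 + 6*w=-8*b^2 + b*(38*w - 24) - 24*w^2 + 18*w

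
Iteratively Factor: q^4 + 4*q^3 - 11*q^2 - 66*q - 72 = (q + 3)*(q^3 + q^2 - 14*q - 24) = (q + 2)*(q + 3)*(q^2 - q - 12) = (q - 4)*(q + 2)*(q + 3)*(q + 3)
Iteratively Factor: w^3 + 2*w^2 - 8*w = (w)*(w^2 + 2*w - 8) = w*(w - 2)*(w + 4)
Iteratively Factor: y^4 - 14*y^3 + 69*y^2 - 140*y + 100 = (y - 2)*(y^3 - 12*y^2 + 45*y - 50) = (y - 2)^2*(y^2 - 10*y + 25) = (y - 5)*(y - 2)^2*(y - 5)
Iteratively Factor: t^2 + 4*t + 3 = (t + 1)*(t + 3)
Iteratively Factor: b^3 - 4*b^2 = (b)*(b^2 - 4*b) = b*(b - 4)*(b)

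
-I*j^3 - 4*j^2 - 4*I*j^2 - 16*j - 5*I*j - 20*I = (j + 4)*(j - 5*I)*(-I*j + 1)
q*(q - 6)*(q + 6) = q^3 - 36*q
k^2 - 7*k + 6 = (k - 6)*(k - 1)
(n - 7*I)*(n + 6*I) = n^2 - I*n + 42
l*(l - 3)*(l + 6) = l^3 + 3*l^2 - 18*l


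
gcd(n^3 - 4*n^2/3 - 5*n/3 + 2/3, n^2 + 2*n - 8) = n - 2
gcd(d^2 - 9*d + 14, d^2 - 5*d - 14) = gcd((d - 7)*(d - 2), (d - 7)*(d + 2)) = d - 7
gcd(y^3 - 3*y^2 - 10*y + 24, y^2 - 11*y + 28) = y - 4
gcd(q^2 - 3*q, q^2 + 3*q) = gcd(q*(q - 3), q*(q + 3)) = q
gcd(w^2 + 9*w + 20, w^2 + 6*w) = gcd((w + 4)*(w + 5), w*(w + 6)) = 1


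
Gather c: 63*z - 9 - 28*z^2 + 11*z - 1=-28*z^2 + 74*z - 10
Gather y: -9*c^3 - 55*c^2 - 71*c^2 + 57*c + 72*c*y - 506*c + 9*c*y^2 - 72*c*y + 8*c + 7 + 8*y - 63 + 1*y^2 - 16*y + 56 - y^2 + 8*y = -9*c^3 - 126*c^2 + 9*c*y^2 - 441*c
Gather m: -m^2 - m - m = -m^2 - 2*m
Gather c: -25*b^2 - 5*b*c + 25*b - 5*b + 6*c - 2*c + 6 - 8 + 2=-25*b^2 + 20*b + c*(4 - 5*b)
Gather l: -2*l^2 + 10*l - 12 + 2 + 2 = -2*l^2 + 10*l - 8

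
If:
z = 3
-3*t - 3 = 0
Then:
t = -1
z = 3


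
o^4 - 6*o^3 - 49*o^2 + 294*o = o*(o - 7)*(o - 6)*(o + 7)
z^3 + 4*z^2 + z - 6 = (z - 1)*(z + 2)*(z + 3)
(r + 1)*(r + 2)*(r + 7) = r^3 + 10*r^2 + 23*r + 14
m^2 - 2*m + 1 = (m - 1)^2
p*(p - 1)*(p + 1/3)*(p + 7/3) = p^4 + 5*p^3/3 - 17*p^2/9 - 7*p/9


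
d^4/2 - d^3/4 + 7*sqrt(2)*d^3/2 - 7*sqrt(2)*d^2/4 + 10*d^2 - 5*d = d*(d/2 + sqrt(2))*(d - 1/2)*(d + 5*sqrt(2))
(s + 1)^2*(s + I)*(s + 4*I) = s^4 + 2*s^3 + 5*I*s^3 - 3*s^2 + 10*I*s^2 - 8*s + 5*I*s - 4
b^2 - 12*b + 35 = (b - 7)*(b - 5)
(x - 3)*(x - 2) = x^2 - 5*x + 6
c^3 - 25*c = c*(c - 5)*(c + 5)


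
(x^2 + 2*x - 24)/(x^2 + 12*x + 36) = (x - 4)/(x + 6)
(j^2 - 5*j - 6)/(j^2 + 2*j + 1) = (j - 6)/(j + 1)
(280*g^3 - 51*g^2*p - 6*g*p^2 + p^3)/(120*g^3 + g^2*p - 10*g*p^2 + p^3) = (7*g + p)/(3*g + p)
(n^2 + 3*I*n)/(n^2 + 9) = n/(n - 3*I)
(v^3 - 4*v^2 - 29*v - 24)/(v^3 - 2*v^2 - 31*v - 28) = (v^2 - 5*v - 24)/(v^2 - 3*v - 28)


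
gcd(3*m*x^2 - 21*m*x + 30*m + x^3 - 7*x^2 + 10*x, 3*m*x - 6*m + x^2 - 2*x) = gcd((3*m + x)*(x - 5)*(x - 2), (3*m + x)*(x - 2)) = 3*m*x - 6*m + x^2 - 2*x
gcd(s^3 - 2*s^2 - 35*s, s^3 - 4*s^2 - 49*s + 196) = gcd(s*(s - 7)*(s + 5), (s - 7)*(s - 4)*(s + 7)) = s - 7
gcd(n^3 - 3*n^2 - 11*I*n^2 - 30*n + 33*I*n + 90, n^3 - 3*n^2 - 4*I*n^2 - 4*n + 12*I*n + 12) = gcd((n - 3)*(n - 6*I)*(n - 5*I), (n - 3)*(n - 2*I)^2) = n - 3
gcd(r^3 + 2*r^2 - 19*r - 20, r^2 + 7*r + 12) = 1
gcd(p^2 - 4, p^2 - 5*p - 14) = p + 2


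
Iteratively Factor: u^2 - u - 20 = (u + 4)*(u - 5)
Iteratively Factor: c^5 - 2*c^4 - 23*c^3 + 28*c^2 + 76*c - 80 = (c + 2)*(c^4 - 4*c^3 - 15*c^2 + 58*c - 40) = (c - 1)*(c + 2)*(c^3 - 3*c^2 - 18*c + 40) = (c - 2)*(c - 1)*(c + 2)*(c^2 - c - 20) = (c - 5)*(c - 2)*(c - 1)*(c + 2)*(c + 4)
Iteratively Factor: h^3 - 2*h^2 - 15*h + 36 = (h - 3)*(h^2 + h - 12) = (h - 3)^2*(h + 4)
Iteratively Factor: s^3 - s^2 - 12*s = (s + 3)*(s^2 - 4*s) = s*(s + 3)*(s - 4)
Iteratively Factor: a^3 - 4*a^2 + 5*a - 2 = (a - 1)*(a^2 - 3*a + 2) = (a - 2)*(a - 1)*(a - 1)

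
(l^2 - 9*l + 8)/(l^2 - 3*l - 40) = (l - 1)/(l + 5)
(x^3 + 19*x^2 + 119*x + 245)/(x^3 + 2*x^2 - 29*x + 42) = (x^2 + 12*x + 35)/(x^2 - 5*x + 6)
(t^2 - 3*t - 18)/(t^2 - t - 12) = (t - 6)/(t - 4)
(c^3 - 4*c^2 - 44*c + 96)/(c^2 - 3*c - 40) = (c^2 + 4*c - 12)/(c + 5)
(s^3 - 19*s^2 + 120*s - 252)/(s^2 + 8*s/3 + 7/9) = 9*(s^3 - 19*s^2 + 120*s - 252)/(9*s^2 + 24*s + 7)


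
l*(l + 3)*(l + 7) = l^3 + 10*l^2 + 21*l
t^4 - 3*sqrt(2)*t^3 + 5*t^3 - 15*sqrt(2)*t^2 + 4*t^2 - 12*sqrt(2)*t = t*(t + 1)*(t + 4)*(t - 3*sqrt(2))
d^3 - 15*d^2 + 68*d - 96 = (d - 8)*(d - 4)*(d - 3)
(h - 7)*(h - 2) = h^2 - 9*h + 14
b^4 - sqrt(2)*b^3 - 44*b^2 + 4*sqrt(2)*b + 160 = (b - 2)*(b + 2)*(b - 5*sqrt(2))*(b + 4*sqrt(2))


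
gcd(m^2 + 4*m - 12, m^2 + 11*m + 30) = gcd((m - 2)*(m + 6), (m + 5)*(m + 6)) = m + 6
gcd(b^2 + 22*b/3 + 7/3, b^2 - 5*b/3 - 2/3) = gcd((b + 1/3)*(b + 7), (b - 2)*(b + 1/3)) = b + 1/3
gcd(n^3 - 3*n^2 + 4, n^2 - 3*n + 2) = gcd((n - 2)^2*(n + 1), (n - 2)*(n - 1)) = n - 2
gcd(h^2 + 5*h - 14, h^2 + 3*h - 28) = h + 7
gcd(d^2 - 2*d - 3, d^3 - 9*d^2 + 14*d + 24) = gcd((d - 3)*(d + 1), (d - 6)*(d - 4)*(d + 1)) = d + 1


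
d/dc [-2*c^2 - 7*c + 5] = -4*c - 7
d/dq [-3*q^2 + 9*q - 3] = 9 - 6*q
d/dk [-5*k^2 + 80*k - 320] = 80 - 10*k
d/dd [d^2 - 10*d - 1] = 2*d - 10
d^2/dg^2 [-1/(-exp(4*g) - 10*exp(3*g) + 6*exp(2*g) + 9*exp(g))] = ((-16*exp(3*g) - 90*exp(2*g) + 24*exp(g) + 9)*(exp(3*g) + 10*exp(2*g) - 6*exp(g) - 9) + 2*(4*exp(3*g) + 30*exp(2*g) - 12*exp(g) - 9)^2)*exp(-g)/(exp(3*g) + 10*exp(2*g) - 6*exp(g) - 9)^3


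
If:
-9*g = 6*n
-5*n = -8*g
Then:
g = 0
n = 0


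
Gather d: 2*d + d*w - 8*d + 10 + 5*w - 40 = d*(w - 6) + 5*w - 30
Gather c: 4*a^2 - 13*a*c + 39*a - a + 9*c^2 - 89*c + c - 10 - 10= 4*a^2 + 38*a + 9*c^2 + c*(-13*a - 88) - 20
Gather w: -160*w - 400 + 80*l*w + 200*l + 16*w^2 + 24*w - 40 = 200*l + 16*w^2 + w*(80*l - 136) - 440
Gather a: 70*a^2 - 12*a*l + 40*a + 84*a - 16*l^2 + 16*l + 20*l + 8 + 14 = 70*a^2 + a*(124 - 12*l) - 16*l^2 + 36*l + 22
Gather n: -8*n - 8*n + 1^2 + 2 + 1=4 - 16*n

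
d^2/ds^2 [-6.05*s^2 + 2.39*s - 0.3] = -12.1000000000000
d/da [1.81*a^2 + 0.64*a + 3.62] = 3.62*a + 0.64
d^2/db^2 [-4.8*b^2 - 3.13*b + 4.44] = -9.60000000000000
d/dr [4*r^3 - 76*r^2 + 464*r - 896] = 12*r^2 - 152*r + 464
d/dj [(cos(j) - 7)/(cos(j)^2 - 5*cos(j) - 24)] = (cos(j)^2 - 14*cos(j) + 59)*sin(j)/(sin(j)^2 + 5*cos(j) + 23)^2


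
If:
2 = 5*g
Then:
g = 2/5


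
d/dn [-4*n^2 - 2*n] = -8*n - 2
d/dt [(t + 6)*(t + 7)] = 2*t + 13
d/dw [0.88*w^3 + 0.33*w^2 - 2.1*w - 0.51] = 2.64*w^2 + 0.66*w - 2.1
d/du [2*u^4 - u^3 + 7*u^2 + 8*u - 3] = 8*u^3 - 3*u^2 + 14*u + 8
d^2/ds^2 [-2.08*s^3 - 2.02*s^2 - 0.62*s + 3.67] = -12.48*s - 4.04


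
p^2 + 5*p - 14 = (p - 2)*(p + 7)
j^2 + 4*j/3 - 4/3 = (j - 2/3)*(j + 2)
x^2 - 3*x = x*(x - 3)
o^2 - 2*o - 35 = (o - 7)*(o + 5)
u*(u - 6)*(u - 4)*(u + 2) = u^4 - 8*u^3 + 4*u^2 + 48*u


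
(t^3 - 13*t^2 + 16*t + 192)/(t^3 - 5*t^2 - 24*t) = (t - 8)/t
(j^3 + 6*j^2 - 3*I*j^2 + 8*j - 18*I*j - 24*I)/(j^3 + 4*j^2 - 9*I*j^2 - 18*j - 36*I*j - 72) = (j + 2)/(j - 6*I)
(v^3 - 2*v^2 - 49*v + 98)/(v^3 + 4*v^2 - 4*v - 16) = (v^2 - 49)/(v^2 + 6*v + 8)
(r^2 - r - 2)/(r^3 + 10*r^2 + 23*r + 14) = (r - 2)/(r^2 + 9*r + 14)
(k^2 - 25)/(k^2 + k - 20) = (k - 5)/(k - 4)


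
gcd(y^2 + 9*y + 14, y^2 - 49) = y + 7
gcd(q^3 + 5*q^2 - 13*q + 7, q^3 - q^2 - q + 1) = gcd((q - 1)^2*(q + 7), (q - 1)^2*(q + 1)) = q^2 - 2*q + 1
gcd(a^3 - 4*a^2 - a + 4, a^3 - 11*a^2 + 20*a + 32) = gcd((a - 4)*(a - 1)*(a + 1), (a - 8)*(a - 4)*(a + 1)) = a^2 - 3*a - 4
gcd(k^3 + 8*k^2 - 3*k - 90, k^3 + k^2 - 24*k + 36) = k^2 + 3*k - 18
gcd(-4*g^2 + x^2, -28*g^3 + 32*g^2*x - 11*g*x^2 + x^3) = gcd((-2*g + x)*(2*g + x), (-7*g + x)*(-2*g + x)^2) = -2*g + x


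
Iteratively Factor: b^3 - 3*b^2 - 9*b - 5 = (b + 1)*(b^2 - 4*b - 5) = (b + 1)^2*(b - 5)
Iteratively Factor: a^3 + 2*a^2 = (a)*(a^2 + 2*a) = a^2*(a + 2)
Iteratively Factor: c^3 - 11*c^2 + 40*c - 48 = (c - 3)*(c^2 - 8*c + 16) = (c - 4)*(c - 3)*(c - 4)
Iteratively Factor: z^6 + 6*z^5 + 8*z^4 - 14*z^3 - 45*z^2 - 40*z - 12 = (z + 2)*(z^5 + 4*z^4 - 14*z^2 - 17*z - 6) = (z + 1)*(z + 2)*(z^4 + 3*z^3 - 3*z^2 - 11*z - 6) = (z - 2)*(z + 1)*(z + 2)*(z^3 + 5*z^2 + 7*z + 3) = (z - 2)*(z + 1)^2*(z + 2)*(z^2 + 4*z + 3) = (z - 2)*(z + 1)^2*(z + 2)*(z + 3)*(z + 1)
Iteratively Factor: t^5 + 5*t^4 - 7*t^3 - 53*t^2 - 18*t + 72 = (t + 2)*(t^4 + 3*t^3 - 13*t^2 - 27*t + 36) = (t + 2)*(t + 3)*(t^3 - 13*t + 12) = (t - 1)*(t + 2)*(t + 3)*(t^2 + t - 12) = (t - 1)*(t + 2)*(t + 3)*(t + 4)*(t - 3)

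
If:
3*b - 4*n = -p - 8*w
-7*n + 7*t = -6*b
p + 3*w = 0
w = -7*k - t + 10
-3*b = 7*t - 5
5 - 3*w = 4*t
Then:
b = -5/29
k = 1745/1421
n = 130/203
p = -375/203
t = 160/203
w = 125/203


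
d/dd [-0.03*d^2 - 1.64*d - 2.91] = -0.06*d - 1.64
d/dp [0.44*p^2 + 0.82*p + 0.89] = 0.88*p + 0.82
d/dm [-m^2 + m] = 1 - 2*m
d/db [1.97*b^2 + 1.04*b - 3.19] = 3.94*b + 1.04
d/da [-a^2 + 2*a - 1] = 2 - 2*a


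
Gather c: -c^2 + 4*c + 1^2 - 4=-c^2 + 4*c - 3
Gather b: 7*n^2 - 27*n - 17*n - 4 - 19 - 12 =7*n^2 - 44*n - 35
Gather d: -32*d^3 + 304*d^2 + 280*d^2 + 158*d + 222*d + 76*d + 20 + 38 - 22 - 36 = -32*d^3 + 584*d^2 + 456*d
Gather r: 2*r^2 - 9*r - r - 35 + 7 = 2*r^2 - 10*r - 28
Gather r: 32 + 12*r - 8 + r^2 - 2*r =r^2 + 10*r + 24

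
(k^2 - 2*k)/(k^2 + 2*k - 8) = k/(k + 4)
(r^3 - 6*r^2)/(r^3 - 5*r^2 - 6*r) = r/(r + 1)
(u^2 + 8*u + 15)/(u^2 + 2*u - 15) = (u + 3)/(u - 3)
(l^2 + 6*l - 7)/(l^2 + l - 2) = (l + 7)/(l + 2)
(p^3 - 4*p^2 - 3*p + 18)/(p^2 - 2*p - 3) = (p^2 - p - 6)/(p + 1)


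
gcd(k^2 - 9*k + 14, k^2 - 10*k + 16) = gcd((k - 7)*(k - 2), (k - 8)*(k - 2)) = k - 2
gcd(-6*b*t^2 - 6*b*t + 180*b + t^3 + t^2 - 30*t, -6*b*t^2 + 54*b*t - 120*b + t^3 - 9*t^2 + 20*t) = -6*b*t + 30*b + t^2 - 5*t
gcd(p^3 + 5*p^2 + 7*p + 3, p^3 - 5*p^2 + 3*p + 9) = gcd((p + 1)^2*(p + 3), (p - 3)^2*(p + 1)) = p + 1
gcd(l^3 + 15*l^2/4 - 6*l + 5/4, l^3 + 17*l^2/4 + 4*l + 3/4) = 1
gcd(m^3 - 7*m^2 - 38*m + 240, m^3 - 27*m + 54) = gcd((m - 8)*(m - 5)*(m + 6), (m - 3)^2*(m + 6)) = m + 6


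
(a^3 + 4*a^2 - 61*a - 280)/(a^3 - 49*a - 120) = (a + 7)/(a + 3)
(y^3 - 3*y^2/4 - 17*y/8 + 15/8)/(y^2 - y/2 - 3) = (4*y^2 - 9*y + 5)/(4*(y - 2))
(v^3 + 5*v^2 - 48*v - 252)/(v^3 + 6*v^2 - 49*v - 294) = (v + 6)/(v + 7)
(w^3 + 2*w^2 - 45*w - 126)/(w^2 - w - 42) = w + 3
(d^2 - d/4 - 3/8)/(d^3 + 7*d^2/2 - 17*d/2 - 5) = (d - 3/4)/(d^2 + 3*d - 10)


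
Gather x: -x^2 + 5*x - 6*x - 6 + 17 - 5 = -x^2 - x + 6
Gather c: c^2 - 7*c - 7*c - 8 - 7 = c^2 - 14*c - 15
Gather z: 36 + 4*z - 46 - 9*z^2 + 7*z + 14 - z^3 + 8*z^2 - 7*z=-z^3 - z^2 + 4*z + 4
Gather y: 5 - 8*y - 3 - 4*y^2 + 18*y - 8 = -4*y^2 + 10*y - 6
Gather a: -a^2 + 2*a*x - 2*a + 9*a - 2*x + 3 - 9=-a^2 + a*(2*x + 7) - 2*x - 6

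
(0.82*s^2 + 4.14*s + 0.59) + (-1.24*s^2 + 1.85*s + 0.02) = -0.42*s^2 + 5.99*s + 0.61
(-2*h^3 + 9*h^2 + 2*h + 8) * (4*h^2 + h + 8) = -8*h^5 + 34*h^4 + h^3 + 106*h^2 + 24*h + 64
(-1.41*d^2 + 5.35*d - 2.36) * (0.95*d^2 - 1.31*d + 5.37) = -1.3395*d^4 + 6.9296*d^3 - 16.8222*d^2 + 31.8211*d - 12.6732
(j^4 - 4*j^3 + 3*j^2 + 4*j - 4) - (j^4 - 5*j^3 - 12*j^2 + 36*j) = j^3 + 15*j^2 - 32*j - 4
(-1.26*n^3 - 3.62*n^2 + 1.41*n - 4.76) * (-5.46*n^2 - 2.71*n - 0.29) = 6.8796*n^5 + 23.1798*n^4 + 2.477*n^3 + 23.2183*n^2 + 12.4907*n + 1.3804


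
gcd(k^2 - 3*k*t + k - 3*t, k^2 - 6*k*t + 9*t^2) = -k + 3*t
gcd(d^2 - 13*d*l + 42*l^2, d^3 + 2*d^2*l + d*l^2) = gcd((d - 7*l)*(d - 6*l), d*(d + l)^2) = 1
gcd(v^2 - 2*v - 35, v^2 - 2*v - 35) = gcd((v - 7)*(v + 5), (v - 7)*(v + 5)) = v^2 - 2*v - 35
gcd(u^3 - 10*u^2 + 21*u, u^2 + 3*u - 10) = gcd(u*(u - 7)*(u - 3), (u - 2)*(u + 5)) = 1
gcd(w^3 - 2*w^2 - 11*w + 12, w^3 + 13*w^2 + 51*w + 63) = w + 3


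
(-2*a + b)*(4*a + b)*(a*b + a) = -8*a^3*b - 8*a^3 + 2*a^2*b^2 + 2*a^2*b + a*b^3 + a*b^2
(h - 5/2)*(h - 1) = h^2 - 7*h/2 + 5/2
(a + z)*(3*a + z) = 3*a^2 + 4*a*z + z^2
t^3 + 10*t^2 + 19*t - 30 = (t - 1)*(t + 5)*(t + 6)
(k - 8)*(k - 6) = k^2 - 14*k + 48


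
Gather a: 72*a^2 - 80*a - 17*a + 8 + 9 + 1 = 72*a^2 - 97*a + 18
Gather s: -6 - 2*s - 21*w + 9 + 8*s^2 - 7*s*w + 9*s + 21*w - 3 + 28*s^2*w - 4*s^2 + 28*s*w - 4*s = s^2*(28*w + 4) + s*(21*w + 3)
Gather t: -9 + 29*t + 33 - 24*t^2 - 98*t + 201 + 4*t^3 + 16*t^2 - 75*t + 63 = 4*t^3 - 8*t^2 - 144*t + 288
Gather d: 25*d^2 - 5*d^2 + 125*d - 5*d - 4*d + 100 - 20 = 20*d^2 + 116*d + 80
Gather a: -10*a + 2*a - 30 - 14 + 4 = -8*a - 40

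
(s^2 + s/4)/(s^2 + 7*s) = (s + 1/4)/(s + 7)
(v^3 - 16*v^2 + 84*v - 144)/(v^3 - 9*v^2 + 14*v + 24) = (v - 6)/(v + 1)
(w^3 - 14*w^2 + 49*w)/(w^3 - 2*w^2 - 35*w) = (w - 7)/(w + 5)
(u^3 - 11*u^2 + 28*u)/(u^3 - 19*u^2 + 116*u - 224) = u/(u - 8)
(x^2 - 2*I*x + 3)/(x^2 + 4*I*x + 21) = (x + I)/(x + 7*I)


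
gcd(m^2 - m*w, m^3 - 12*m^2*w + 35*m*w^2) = m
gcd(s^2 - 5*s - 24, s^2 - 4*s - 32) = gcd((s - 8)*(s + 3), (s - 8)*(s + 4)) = s - 8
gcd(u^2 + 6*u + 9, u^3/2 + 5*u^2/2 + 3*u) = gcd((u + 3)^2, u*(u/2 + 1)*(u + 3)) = u + 3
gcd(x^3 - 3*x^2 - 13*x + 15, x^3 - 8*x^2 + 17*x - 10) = x^2 - 6*x + 5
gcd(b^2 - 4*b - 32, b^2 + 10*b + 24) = b + 4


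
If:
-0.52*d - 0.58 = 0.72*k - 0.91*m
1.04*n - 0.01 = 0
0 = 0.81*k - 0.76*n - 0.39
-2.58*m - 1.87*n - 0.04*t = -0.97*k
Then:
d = -0.0271317829457364*t - 1.48401475134791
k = 0.49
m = 0.17744474995767 - 0.0155038759689922*t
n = 0.01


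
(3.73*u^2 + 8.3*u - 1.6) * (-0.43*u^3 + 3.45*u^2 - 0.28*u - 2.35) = -1.6039*u^5 + 9.2995*u^4 + 28.2786*u^3 - 16.6095*u^2 - 19.057*u + 3.76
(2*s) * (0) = 0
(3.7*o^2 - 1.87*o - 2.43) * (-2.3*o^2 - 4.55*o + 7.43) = -8.51*o^4 - 12.534*o^3 + 41.5885*o^2 - 2.8376*o - 18.0549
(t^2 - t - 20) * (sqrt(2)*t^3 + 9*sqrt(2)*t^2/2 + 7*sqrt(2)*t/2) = sqrt(2)*t^5 + 7*sqrt(2)*t^4/2 - 21*sqrt(2)*t^3 - 187*sqrt(2)*t^2/2 - 70*sqrt(2)*t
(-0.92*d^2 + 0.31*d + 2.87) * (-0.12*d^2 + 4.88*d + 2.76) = 0.1104*d^4 - 4.5268*d^3 - 1.3708*d^2 + 14.8612*d + 7.9212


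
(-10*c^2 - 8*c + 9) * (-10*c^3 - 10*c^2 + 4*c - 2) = 100*c^5 + 180*c^4 - 50*c^3 - 102*c^2 + 52*c - 18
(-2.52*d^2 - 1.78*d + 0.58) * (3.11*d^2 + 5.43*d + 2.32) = -7.8372*d^4 - 19.2194*d^3 - 13.708*d^2 - 0.9802*d + 1.3456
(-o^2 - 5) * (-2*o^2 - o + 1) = 2*o^4 + o^3 + 9*o^2 + 5*o - 5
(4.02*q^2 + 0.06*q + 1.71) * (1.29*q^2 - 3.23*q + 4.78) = 5.1858*q^4 - 12.9072*q^3 + 21.2277*q^2 - 5.2365*q + 8.1738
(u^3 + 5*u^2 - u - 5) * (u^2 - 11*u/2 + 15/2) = u^5 - u^4/2 - 21*u^3 + 38*u^2 + 20*u - 75/2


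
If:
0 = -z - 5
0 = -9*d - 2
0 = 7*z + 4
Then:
No Solution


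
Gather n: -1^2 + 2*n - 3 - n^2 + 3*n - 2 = -n^2 + 5*n - 6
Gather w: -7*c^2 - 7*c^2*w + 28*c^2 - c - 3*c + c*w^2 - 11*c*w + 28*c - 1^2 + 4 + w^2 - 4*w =21*c^2 + 24*c + w^2*(c + 1) + w*(-7*c^2 - 11*c - 4) + 3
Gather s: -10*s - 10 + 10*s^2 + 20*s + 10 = 10*s^2 + 10*s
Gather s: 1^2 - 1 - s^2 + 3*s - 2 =-s^2 + 3*s - 2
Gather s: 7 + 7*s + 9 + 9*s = 16*s + 16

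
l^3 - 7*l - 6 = (l - 3)*(l + 1)*(l + 2)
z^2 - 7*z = z*(z - 7)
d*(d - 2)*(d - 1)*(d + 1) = d^4 - 2*d^3 - d^2 + 2*d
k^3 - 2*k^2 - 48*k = k*(k - 8)*(k + 6)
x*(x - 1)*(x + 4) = x^3 + 3*x^2 - 4*x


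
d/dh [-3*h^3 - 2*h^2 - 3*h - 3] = -9*h^2 - 4*h - 3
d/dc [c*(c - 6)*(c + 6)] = 3*c^2 - 36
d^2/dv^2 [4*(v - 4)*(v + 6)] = 8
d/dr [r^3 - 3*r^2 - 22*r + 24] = 3*r^2 - 6*r - 22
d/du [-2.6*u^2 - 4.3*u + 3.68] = -5.2*u - 4.3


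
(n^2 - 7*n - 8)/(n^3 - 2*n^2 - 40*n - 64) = (n + 1)/(n^2 + 6*n + 8)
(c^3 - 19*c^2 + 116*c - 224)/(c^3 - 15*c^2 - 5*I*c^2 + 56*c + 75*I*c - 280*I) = (c - 4)/(c - 5*I)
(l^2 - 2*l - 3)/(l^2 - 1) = (l - 3)/(l - 1)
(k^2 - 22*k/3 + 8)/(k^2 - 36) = (k - 4/3)/(k + 6)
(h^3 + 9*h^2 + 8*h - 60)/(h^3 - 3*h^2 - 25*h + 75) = (h^2 + 4*h - 12)/(h^2 - 8*h + 15)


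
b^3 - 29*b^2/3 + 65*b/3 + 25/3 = (b - 5)^2*(b + 1/3)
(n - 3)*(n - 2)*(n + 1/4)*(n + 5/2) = n^4 - 9*n^3/4 - 57*n^2/8 + 107*n/8 + 15/4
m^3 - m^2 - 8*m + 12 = (m - 2)^2*(m + 3)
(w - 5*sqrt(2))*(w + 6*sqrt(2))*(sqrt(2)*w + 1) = sqrt(2)*w^3 + 3*w^2 - 59*sqrt(2)*w - 60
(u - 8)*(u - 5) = u^2 - 13*u + 40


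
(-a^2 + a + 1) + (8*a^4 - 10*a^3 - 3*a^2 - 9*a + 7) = 8*a^4 - 10*a^3 - 4*a^2 - 8*a + 8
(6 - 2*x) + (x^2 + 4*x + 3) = x^2 + 2*x + 9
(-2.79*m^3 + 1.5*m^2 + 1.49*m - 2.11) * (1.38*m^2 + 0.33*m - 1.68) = -3.8502*m^5 + 1.1493*m^4 + 7.2384*m^3 - 4.9401*m^2 - 3.1995*m + 3.5448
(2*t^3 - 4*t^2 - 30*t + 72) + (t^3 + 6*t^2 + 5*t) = 3*t^3 + 2*t^2 - 25*t + 72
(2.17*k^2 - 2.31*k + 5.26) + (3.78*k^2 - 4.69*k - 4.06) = 5.95*k^2 - 7.0*k + 1.2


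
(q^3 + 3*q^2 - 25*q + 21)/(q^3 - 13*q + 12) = (q + 7)/(q + 4)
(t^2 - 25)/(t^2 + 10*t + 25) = (t - 5)/(t + 5)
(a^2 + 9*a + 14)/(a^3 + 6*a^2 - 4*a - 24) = (a + 7)/(a^2 + 4*a - 12)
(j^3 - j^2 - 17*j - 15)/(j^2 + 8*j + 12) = (j^3 - j^2 - 17*j - 15)/(j^2 + 8*j + 12)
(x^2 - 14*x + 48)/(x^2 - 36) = (x - 8)/(x + 6)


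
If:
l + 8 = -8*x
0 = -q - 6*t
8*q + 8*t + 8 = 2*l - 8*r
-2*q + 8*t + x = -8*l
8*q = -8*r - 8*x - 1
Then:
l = 308/83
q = 2811/332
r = -4733/664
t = -937/664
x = -243/166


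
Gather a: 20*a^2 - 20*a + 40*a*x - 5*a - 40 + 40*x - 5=20*a^2 + a*(40*x - 25) + 40*x - 45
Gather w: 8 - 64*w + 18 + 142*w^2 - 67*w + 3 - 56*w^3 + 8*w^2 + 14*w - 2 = -56*w^3 + 150*w^2 - 117*w + 27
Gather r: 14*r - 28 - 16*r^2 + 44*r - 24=-16*r^2 + 58*r - 52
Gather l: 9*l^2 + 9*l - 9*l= 9*l^2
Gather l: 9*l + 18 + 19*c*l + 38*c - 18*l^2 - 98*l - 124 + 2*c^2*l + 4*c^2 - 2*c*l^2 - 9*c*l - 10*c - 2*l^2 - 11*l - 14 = 4*c^2 + 28*c + l^2*(-2*c - 20) + l*(2*c^2 + 10*c - 100) - 120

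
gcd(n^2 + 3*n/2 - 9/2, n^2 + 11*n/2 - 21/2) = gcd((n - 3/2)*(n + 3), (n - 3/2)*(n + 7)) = n - 3/2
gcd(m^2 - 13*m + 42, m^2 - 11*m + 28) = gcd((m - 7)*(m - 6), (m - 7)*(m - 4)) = m - 7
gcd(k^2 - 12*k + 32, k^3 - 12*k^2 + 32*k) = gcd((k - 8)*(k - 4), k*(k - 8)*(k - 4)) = k^2 - 12*k + 32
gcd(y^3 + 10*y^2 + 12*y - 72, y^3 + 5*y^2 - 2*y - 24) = y - 2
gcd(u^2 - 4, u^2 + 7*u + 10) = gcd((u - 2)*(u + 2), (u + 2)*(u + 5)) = u + 2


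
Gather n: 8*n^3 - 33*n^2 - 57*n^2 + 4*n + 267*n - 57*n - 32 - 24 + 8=8*n^3 - 90*n^2 + 214*n - 48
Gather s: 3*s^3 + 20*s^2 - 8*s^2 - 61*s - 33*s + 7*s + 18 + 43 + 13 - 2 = 3*s^3 + 12*s^2 - 87*s + 72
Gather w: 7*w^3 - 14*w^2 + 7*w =7*w^3 - 14*w^2 + 7*w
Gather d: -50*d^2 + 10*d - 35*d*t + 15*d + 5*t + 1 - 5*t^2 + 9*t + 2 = -50*d^2 + d*(25 - 35*t) - 5*t^2 + 14*t + 3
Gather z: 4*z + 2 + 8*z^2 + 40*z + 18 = 8*z^2 + 44*z + 20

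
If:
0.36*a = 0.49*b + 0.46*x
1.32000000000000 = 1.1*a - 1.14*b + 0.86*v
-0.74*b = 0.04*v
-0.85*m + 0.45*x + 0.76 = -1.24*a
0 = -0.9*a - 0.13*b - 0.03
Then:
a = -0.02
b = -0.08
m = 0.90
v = 1.46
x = 0.07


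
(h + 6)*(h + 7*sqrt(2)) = h^2 + 6*h + 7*sqrt(2)*h + 42*sqrt(2)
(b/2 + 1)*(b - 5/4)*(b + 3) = b^3/2 + 15*b^2/8 - b/8 - 15/4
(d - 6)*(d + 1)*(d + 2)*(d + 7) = d^4 + 4*d^3 - 37*d^2 - 124*d - 84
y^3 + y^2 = y^2*(y + 1)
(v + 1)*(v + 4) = v^2 + 5*v + 4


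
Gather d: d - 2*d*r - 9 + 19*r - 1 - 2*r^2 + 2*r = d*(1 - 2*r) - 2*r^2 + 21*r - 10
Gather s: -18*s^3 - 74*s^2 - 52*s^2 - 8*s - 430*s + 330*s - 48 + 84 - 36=-18*s^3 - 126*s^2 - 108*s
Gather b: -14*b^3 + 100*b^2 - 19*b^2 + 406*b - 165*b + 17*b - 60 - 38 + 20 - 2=-14*b^3 + 81*b^2 + 258*b - 80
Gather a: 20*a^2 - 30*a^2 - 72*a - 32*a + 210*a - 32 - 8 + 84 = -10*a^2 + 106*a + 44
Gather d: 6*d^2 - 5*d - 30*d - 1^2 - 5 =6*d^2 - 35*d - 6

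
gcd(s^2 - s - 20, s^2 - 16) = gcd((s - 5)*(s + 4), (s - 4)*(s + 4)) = s + 4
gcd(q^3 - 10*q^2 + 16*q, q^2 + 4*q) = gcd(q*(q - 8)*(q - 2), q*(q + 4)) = q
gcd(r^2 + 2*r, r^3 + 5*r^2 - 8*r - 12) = 1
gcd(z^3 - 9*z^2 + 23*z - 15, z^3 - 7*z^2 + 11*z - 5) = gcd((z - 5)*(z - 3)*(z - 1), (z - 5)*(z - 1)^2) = z^2 - 6*z + 5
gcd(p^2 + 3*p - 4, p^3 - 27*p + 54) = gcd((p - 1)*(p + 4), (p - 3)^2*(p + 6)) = 1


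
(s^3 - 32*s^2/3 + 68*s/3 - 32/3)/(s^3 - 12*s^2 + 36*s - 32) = (s - 2/3)/(s - 2)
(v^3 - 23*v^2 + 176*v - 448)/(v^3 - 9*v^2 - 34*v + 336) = (v - 8)/(v + 6)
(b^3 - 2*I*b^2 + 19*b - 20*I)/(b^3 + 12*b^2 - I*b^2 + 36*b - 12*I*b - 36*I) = (b^2 - I*b + 20)/(b^2 + 12*b + 36)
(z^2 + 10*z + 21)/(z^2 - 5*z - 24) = (z + 7)/(z - 8)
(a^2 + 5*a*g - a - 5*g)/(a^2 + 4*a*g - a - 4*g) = (a + 5*g)/(a + 4*g)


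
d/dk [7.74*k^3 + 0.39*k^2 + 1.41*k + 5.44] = 23.22*k^2 + 0.78*k + 1.41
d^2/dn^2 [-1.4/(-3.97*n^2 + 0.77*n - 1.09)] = (-44.13052*n^2 + 8.55932*n + 1.4*(7.94*n - 0.77)*(15.88*n - 1.54) - 12.11644)/(3.97*n^2 - 0.77*n + 1.09)^3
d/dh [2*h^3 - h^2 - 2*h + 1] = 6*h^2 - 2*h - 2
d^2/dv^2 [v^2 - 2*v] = 2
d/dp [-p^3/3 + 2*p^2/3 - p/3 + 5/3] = -p^2 + 4*p/3 - 1/3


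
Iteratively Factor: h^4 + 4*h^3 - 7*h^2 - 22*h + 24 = (h + 4)*(h^3 - 7*h + 6) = (h + 3)*(h + 4)*(h^2 - 3*h + 2) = (h - 1)*(h + 3)*(h + 4)*(h - 2)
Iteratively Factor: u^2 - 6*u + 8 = (u - 2)*(u - 4)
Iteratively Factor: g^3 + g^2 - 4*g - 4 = (g + 2)*(g^2 - g - 2) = (g + 1)*(g + 2)*(g - 2)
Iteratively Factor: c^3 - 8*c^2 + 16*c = (c - 4)*(c^2 - 4*c) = c*(c - 4)*(c - 4)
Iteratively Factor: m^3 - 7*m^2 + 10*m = (m - 2)*(m^2 - 5*m) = m*(m - 2)*(m - 5)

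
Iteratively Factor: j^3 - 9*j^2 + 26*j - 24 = (j - 3)*(j^2 - 6*j + 8) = (j - 4)*(j - 3)*(j - 2)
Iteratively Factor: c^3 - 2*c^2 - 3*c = (c - 3)*(c^2 + c) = c*(c - 3)*(c + 1)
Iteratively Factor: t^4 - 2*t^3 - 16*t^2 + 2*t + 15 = (t - 1)*(t^3 - t^2 - 17*t - 15) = (t - 1)*(t + 1)*(t^2 - 2*t - 15) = (t - 5)*(t - 1)*(t + 1)*(t + 3)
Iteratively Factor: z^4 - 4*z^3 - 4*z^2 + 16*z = (z + 2)*(z^3 - 6*z^2 + 8*z) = (z - 4)*(z + 2)*(z^2 - 2*z) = (z - 4)*(z - 2)*(z + 2)*(z)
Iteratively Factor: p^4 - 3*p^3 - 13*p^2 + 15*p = (p)*(p^3 - 3*p^2 - 13*p + 15) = p*(p + 3)*(p^2 - 6*p + 5) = p*(p - 1)*(p + 3)*(p - 5)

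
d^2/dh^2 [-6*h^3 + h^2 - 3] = 2 - 36*h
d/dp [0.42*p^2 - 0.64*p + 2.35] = 0.84*p - 0.64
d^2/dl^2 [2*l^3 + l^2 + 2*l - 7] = 12*l + 2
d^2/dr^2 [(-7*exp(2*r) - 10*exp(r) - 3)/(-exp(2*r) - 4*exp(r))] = 6*(-3*exp(3*r) + 14*exp(2*r) + 6*exp(r) + 8)*exp(-r)/(exp(3*r) + 12*exp(2*r) + 48*exp(r) + 64)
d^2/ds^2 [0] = 0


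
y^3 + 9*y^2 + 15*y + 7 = (y + 1)^2*(y + 7)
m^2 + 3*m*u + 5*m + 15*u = (m + 5)*(m + 3*u)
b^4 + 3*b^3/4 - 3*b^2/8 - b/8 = b*(b - 1/2)*(b + 1/4)*(b + 1)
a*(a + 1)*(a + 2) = a^3 + 3*a^2 + 2*a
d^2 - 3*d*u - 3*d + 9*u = (d - 3)*(d - 3*u)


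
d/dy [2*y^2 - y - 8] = 4*y - 1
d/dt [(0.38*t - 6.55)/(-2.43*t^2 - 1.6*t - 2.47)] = (0.9234*t^2 - 31.833*t - 11.4186)/(5.9049*t^4 + 7.776*t^3 + 14.5642*t^2 + 7.904*t + 6.1009)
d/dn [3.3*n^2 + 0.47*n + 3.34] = 6.6*n + 0.47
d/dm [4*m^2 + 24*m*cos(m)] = -24*m*sin(m) + 8*m + 24*cos(m)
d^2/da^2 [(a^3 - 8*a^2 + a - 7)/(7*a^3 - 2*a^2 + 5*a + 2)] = 2*(-378*a^6 + 42*a^5 - 1344*a^4 + 1486*a^3 - 969*a^2 + 528*a - 245)/(343*a^9 - 294*a^8 + 819*a^7 - 134*a^6 + 417*a^5 + 294*a^4 + 89*a^3 + 126*a^2 + 60*a + 8)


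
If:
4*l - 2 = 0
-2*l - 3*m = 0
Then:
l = 1/2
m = -1/3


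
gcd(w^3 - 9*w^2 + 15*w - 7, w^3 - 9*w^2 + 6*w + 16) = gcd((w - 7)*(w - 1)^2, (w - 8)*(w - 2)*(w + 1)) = 1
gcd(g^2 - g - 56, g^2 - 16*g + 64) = g - 8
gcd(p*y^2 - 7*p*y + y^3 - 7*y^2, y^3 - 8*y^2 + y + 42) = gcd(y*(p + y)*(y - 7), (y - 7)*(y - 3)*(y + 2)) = y - 7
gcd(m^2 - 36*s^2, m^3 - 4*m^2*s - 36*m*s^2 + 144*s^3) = -m^2 + 36*s^2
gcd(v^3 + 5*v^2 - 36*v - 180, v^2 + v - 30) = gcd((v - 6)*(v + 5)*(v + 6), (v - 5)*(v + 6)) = v + 6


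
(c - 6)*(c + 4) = c^2 - 2*c - 24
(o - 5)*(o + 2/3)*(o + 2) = o^3 - 7*o^2/3 - 12*o - 20/3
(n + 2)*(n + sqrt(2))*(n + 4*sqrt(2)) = n^3 + 2*n^2 + 5*sqrt(2)*n^2 + 8*n + 10*sqrt(2)*n + 16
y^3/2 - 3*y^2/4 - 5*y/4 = y*(y/2 + 1/2)*(y - 5/2)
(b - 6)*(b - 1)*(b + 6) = b^3 - b^2 - 36*b + 36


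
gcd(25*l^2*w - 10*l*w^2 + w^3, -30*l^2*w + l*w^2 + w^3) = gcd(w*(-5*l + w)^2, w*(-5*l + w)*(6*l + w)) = -5*l*w + w^2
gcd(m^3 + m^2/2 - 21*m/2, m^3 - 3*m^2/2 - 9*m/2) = m^2 - 3*m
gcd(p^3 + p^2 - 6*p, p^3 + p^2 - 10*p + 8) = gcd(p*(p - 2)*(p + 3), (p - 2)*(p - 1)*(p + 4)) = p - 2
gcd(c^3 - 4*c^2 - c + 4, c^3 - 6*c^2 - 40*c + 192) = c - 4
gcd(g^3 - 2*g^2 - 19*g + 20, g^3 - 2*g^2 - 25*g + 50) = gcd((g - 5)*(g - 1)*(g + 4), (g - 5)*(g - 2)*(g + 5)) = g - 5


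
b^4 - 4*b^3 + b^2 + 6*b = b*(b - 3)*(b - 2)*(b + 1)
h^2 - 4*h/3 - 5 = (h - 3)*(h + 5/3)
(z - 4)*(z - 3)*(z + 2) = z^3 - 5*z^2 - 2*z + 24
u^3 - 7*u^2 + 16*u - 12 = (u - 3)*(u - 2)^2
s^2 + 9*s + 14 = (s + 2)*(s + 7)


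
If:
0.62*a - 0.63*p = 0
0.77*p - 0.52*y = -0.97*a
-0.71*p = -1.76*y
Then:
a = 0.00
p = 0.00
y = 0.00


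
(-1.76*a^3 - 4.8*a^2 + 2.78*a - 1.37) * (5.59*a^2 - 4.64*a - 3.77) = -9.8384*a^5 - 18.6656*a^4 + 44.4474*a^3 - 2.4615*a^2 - 4.1238*a + 5.1649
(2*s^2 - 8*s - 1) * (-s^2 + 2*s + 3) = -2*s^4 + 12*s^3 - 9*s^2 - 26*s - 3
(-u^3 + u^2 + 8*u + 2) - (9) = -u^3 + u^2 + 8*u - 7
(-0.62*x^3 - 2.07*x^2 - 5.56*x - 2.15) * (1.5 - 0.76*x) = 0.4712*x^4 + 0.6432*x^3 + 1.1206*x^2 - 6.706*x - 3.225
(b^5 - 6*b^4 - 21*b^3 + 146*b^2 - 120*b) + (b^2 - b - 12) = b^5 - 6*b^4 - 21*b^3 + 147*b^2 - 121*b - 12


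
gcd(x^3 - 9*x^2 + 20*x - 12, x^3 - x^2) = x - 1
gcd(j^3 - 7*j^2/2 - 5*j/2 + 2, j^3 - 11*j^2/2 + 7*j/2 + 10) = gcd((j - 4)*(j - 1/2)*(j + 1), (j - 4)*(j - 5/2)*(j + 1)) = j^2 - 3*j - 4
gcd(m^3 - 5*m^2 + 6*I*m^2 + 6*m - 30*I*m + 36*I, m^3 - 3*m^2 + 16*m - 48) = m - 3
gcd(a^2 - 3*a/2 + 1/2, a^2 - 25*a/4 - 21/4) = 1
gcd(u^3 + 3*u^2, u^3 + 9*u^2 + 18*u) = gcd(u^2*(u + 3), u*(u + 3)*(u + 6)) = u^2 + 3*u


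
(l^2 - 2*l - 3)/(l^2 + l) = (l - 3)/l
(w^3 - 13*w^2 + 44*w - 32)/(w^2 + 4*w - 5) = (w^2 - 12*w + 32)/(w + 5)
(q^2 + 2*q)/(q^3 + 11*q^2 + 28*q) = (q + 2)/(q^2 + 11*q + 28)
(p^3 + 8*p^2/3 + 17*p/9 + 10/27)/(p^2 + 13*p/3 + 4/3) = (9*p^2 + 21*p + 10)/(9*(p + 4))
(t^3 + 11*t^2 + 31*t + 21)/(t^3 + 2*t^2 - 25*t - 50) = (t^3 + 11*t^2 + 31*t + 21)/(t^3 + 2*t^2 - 25*t - 50)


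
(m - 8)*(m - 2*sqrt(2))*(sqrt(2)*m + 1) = sqrt(2)*m^3 - 8*sqrt(2)*m^2 - 3*m^2 - 2*sqrt(2)*m + 24*m + 16*sqrt(2)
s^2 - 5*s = s*(s - 5)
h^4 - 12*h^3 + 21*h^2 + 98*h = h*(h - 7)^2*(h + 2)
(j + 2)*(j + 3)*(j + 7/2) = j^3 + 17*j^2/2 + 47*j/2 + 21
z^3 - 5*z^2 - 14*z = z*(z - 7)*(z + 2)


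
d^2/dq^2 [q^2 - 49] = 2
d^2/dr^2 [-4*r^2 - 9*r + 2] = -8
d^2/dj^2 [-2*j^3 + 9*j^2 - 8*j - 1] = 18 - 12*j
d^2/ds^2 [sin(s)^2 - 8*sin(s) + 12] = 8*sin(s) + 2*cos(2*s)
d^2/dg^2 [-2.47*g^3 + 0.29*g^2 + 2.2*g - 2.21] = 0.58 - 14.82*g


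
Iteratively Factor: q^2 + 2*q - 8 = (q - 2)*(q + 4)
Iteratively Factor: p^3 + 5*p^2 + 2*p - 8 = (p - 1)*(p^2 + 6*p + 8) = (p - 1)*(p + 2)*(p + 4)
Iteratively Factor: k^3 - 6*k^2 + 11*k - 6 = (k - 1)*(k^2 - 5*k + 6) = (k - 3)*(k - 1)*(k - 2)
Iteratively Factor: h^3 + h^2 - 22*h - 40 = (h + 2)*(h^2 - h - 20) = (h - 5)*(h + 2)*(h + 4)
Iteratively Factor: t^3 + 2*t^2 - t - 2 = (t + 1)*(t^2 + t - 2) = (t + 1)*(t + 2)*(t - 1)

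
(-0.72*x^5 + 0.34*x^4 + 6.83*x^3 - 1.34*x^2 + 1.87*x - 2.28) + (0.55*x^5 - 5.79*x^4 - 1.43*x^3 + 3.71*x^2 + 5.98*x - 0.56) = -0.17*x^5 - 5.45*x^4 + 5.4*x^3 + 2.37*x^2 + 7.85*x - 2.84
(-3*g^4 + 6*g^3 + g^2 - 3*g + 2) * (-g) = 3*g^5 - 6*g^4 - g^3 + 3*g^2 - 2*g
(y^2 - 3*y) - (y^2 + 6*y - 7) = 7 - 9*y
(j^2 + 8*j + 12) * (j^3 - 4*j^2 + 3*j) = j^5 + 4*j^4 - 17*j^3 - 24*j^2 + 36*j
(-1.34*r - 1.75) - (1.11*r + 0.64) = -2.45*r - 2.39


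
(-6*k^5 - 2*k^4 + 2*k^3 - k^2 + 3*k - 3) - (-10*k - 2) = -6*k^5 - 2*k^4 + 2*k^3 - k^2 + 13*k - 1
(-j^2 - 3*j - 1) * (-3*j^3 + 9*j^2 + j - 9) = 3*j^5 - 25*j^3 - 3*j^2 + 26*j + 9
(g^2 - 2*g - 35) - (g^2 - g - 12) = -g - 23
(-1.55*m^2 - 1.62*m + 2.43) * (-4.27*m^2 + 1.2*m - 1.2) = 6.6185*m^4 + 5.0574*m^3 - 10.4601*m^2 + 4.86*m - 2.916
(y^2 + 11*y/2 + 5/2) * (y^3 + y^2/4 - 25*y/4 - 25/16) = y^5 + 23*y^4/4 - 19*y^3/8 - 565*y^2/16 - 775*y/32 - 125/32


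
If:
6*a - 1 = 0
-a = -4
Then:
No Solution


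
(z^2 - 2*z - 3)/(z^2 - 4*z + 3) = (z + 1)/(z - 1)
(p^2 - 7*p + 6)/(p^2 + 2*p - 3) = (p - 6)/(p + 3)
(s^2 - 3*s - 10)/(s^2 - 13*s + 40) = (s + 2)/(s - 8)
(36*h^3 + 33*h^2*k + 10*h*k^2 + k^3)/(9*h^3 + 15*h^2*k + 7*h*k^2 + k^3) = (4*h + k)/(h + k)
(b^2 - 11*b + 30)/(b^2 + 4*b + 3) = (b^2 - 11*b + 30)/(b^2 + 4*b + 3)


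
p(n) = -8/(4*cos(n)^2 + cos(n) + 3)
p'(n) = -8*(8*sin(n)*cos(n) + sin(n))/(4*cos(n)^2 + cos(n) + 3)^2 = -8*(8*cos(n) + 1)*sin(n)/(4*cos(n)^2 + cos(n) + 3)^2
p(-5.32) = -1.64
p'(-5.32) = -1.54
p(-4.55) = -2.72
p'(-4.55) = 0.27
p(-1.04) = -1.77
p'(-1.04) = 1.70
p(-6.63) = -1.07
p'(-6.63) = 0.41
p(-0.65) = -1.26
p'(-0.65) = 0.89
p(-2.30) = -1.95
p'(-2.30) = -1.53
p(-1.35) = -2.35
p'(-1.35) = 1.85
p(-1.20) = -2.06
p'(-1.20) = 1.92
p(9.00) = -1.48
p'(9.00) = 0.71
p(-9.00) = -1.48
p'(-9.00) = -0.71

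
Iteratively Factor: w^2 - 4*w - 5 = (w + 1)*(w - 5)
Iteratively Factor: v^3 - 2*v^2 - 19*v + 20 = (v - 1)*(v^2 - v - 20) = (v - 5)*(v - 1)*(v + 4)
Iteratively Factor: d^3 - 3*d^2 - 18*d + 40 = (d + 4)*(d^2 - 7*d + 10) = (d - 5)*(d + 4)*(d - 2)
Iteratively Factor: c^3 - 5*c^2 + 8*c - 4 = (c - 2)*(c^2 - 3*c + 2) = (c - 2)^2*(c - 1)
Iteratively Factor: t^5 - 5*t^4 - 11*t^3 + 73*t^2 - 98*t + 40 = (t - 5)*(t^4 - 11*t^2 + 18*t - 8) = (t - 5)*(t + 4)*(t^3 - 4*t^2 + 5*t - 2) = (t - 5)*(t - 1)*(t + 4)*(t^2 - 3*t + 2) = (t - 5)*(t - 1)^2*(t + 4)*(t - 2)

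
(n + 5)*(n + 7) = n^2 + 12*n + 35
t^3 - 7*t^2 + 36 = (t - 6)*(t - 3)*(t + 2)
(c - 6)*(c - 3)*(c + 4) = c^3 - 5*c^2 - 18*c + 72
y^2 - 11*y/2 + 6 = (y - 4)*(y - 3/2)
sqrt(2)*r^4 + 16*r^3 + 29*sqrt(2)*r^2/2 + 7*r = r*(r + sqrt(2)/2)*(r + 7*sqrt(2))*(sqrt(2)*r + 1)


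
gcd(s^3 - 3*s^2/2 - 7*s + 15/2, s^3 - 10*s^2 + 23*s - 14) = s - 1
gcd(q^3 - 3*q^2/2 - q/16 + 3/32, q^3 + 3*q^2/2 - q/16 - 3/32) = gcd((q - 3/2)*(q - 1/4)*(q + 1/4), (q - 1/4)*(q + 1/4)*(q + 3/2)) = q^2 - 1/16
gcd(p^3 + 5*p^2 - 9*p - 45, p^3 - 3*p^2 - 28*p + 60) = p + 5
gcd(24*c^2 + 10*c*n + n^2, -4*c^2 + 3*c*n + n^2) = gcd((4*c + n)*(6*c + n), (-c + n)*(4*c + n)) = 4*c + n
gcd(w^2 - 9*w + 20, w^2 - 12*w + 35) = w - 5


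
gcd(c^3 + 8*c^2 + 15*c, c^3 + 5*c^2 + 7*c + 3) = c + 3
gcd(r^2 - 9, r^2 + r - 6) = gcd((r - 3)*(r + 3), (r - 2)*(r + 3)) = r + 3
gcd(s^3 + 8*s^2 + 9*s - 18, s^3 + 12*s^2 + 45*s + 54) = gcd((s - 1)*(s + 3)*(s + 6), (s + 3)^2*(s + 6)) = s^2 + 9*s + 18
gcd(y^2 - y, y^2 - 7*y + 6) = y - 1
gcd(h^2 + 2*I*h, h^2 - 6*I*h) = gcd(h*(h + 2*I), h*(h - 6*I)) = h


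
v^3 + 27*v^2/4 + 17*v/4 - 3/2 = (v - 1/4)*(v + 1)*(v + 6)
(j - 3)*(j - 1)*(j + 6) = j^3 + 2*j^2 - 21*j + 18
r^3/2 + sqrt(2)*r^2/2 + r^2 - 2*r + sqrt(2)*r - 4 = (r/2 + sqrt(2))*(r + 2)*(r - sqrt(2))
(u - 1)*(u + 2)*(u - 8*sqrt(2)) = u^3 - 8*sqrt(2)*u^2 + u^2 - 8*sqrt(2)*u - 2*u + 16*sqrt(2)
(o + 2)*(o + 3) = o^2 + 5*o + 6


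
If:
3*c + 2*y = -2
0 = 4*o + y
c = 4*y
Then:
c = -4/7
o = 1/28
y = -1/7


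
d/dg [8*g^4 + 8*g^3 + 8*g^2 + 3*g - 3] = 32*g^3 + 24*g^2 + 16*g + 3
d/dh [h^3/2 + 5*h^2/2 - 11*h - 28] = 3*h^2/2 + 5*h - 11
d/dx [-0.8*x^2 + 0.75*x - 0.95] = 0.75 - 1.6*x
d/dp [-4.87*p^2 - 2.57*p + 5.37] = -9.74*p - 2.57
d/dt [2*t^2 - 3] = 4*t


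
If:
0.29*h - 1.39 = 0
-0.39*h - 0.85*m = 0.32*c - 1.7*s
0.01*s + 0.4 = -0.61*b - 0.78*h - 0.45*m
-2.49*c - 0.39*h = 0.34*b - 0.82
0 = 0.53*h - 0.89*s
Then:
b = -9.19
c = 0.83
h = 4.79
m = 3.20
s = 2.85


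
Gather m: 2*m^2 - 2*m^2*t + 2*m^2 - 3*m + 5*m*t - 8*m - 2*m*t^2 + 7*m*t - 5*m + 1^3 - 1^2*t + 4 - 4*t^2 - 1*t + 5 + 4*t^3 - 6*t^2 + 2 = m^2*(4 - 2*t) + m*(-2*t^2 + 12*t - 16) + 4*t^3 - 10*t^2 - 2*t + 12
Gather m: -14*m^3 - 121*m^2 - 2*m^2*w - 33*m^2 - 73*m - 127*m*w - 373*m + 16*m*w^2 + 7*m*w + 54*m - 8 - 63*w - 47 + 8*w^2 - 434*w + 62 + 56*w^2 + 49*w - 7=-14*m^3 + m^2*(-2*w - 154) + m*(16*w^2 - 120*w - 392) + 64*w^2 - 448*w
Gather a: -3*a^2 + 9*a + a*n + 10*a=-3*a^2 + a*(n + 19)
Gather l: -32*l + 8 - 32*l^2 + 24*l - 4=-32*l^2 - 8*l + 4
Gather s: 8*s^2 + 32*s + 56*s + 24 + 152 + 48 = 8*s^2 + 88*s + 224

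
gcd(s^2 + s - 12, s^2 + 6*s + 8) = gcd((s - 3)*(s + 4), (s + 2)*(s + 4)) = s + 4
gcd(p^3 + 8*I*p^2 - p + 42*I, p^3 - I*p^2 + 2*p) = p - 2*I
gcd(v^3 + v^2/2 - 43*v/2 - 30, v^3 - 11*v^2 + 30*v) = v - 5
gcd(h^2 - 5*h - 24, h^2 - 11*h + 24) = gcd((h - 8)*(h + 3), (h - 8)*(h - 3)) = h - 8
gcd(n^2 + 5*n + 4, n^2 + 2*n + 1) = n + 1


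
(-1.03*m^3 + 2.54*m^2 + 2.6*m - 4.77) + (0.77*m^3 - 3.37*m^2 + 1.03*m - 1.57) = -0.26*m^3 - 0.83*m^2 + 3.63*m - 6.34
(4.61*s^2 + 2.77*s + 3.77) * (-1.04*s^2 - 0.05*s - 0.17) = -4.7944*s^4 - 3.1113*s^3 - 4.843*s^2 - 0.6594*s - 0.6409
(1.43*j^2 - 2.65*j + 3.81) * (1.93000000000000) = 2.7599*j^2 - 5.1145*j + 7.3533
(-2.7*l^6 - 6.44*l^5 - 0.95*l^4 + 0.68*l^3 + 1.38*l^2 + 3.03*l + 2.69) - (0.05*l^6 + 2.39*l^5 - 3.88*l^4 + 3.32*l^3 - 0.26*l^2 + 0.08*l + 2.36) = -2.75*l^6 - 8.83*l^5 + 2.93*l^4 - 2.64*l^3 + 1.64*l^2 + 2.95*l + 0.33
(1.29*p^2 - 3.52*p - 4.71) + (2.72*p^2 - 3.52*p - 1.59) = 4.01*p^2 - 7.04*p - 6.3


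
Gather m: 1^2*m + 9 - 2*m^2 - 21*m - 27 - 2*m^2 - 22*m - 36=-4*m^2 - 42*m - 54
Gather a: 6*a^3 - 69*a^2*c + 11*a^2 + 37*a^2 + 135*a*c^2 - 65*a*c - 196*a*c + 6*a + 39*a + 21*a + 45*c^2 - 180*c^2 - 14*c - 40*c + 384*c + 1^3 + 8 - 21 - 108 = 6*a^3 + a^2*(48 - 69*c) + a*(135*c^2 - 261*c + 66) - 135*c^2 + 330*c - 120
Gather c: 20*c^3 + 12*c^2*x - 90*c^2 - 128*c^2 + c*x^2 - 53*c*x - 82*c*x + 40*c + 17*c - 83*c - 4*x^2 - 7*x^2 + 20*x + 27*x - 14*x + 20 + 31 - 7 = 20*c^3 + c^2*(12*x - 218) + c*(x^2 - 135*x - 26) - 11*x^2 + 33*x + 44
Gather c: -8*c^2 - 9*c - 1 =-8*c^2 - 9*c - 1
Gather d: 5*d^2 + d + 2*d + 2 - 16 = 5*d^2 + 3*d - 14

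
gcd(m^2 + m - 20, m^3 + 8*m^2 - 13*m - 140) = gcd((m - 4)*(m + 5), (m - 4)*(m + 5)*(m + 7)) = m^2 + m - 20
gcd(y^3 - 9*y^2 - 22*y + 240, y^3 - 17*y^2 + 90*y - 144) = y^2 - 14*y + 48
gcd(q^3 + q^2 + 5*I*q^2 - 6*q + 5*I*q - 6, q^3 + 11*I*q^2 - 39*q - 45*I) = q + 3*I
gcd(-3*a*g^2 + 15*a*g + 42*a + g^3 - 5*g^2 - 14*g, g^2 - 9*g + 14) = g - 7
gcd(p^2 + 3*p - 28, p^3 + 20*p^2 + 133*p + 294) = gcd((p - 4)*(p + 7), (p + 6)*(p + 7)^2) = p + 7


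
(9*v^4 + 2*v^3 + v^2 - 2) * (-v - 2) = -9*v^5 - 20*v^4 - 5*v^3 - 2*v^2 + 2*v + 4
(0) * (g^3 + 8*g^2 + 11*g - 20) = 0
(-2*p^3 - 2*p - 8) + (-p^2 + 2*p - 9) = -2*p^3 - p^2 - 17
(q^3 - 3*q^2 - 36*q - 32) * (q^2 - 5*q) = q^5 - 8*q^4 - 21*q^3 + 148*q^2 + 160*q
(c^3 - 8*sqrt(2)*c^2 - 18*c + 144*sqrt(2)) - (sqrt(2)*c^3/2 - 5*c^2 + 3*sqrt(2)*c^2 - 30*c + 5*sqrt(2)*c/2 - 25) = -sqrt(2)*c^3/2 + c^3 - 11*sqrt(2)*c^2 + 5*c^2 - 5*sqrt(2)*c/2 + 12*c + 25 + 144*sqrt(2)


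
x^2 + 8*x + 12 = (x + 2)*(x + 6)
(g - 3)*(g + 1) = g^2 - 2*g - 3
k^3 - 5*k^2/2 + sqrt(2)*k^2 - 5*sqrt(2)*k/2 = k*(k - 5/2)*(k + sqrt(2))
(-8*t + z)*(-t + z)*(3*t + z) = 24*t^3 - 19*t^2*z - 6*t*z^2 + z^3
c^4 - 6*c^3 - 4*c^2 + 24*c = c*(c - 6)*(c - 2)*(c + 2)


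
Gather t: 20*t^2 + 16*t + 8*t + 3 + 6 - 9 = 20*t^2 + 24*t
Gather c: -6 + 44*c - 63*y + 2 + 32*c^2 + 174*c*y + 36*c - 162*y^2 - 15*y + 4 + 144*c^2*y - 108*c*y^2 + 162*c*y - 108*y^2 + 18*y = c^2*(144*y + 32) + c*(-108*y^2 + 336*y + 80) - 270*y^2 - 60*y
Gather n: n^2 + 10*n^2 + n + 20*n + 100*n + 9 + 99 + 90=11*n^2 + 121*n + 198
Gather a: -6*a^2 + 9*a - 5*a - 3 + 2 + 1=-6*a^2 + 4*a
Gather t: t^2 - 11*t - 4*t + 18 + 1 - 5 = t^2 - 15*t + 14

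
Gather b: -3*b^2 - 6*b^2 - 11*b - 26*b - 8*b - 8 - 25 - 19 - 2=-9*b^2 - 45*b - 54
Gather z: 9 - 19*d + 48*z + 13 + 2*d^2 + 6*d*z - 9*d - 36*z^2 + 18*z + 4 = 2*d^2 - 28*d - 36*z^2 + z*(6*d + 66) + 26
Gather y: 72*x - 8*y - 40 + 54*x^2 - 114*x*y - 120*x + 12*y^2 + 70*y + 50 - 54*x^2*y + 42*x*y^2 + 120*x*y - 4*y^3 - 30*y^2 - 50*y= 54*x^2 - 48*x - 4*y^3 + y^2*(42*x - 18) + y*(-54*x^2 + 6*x + 12) + 10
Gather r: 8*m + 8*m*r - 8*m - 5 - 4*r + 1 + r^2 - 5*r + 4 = r^2 + r*(8*m - 9)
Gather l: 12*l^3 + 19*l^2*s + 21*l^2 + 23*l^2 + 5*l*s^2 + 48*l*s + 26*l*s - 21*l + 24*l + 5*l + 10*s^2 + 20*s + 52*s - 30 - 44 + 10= 12*l^3 + l^2*(19*s + 44) + l*(5*s^2 + 74*s + 8) + 10*s^2 + 72*s - 64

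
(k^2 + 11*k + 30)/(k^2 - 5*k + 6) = (k^2 + 11*k + 30)/(k^2 - 5*k + 6)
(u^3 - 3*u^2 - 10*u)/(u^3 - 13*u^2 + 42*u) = (u^2 - 3*u - 10)/(u^2 - 13*u + 42)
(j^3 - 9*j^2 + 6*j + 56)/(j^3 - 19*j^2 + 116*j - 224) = (j + 2)/(j - 8)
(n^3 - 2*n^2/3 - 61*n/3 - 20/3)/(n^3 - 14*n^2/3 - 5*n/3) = (n + 4)/n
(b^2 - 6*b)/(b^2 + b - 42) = b/(b + 7)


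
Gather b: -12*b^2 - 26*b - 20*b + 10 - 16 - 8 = -12*b^2 - 46*b - 14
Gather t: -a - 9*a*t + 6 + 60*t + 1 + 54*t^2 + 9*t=-a + 54*t^2 + t*(69 - 9*a) + 7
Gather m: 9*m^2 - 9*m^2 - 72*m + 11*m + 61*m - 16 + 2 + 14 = 0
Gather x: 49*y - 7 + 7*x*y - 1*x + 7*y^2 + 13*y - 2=x*(7*y - 1) + 7*y^2 + 62*y - 9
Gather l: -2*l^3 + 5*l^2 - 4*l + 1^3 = -2*l^3 + 5*l^2 - 4*l + 1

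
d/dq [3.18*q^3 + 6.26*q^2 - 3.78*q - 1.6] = 9.54*q^2 + 12.52*q - 3.78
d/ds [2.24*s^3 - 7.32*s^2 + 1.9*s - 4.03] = 6.72*s^2 - 14.64*s + 1.9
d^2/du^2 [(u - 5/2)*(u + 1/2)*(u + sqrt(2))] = 6*u - 4 + 2*sqrt(2)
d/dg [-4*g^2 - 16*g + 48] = -8*g - 16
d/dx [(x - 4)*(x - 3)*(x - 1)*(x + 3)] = 4*x^3 - 15*x^2 - 10*x + 45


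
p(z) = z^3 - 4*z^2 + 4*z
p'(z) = 3*z^2 - 8*z + 4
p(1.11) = 0.88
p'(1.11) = -1.18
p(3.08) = 3.59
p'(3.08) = 7.82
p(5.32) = 58.64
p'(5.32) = 46.35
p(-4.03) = -146.53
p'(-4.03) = 84.96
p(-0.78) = -6.03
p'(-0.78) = 12.07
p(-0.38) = -2.15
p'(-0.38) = 7.47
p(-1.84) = -27.13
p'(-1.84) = 28.88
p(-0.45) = -2.70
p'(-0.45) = 8.21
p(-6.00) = -384.00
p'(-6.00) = 160.00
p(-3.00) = -75.00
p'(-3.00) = 55.00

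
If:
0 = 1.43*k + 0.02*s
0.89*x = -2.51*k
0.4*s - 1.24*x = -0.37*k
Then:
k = 0.00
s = 0.00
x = 0.00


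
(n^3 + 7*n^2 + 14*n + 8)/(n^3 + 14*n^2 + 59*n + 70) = (n^2 + 5*n + 4)/(n^2 + 12*n + 35)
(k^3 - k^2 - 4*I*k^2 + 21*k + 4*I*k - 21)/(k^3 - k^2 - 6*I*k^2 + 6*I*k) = (k^2 - 4*I*k + 21)/(k*(k - 6*I))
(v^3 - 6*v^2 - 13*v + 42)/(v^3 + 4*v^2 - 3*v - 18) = (v - 7)/(v + 3)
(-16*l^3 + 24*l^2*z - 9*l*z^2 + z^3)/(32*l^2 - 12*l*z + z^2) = (4*l^2 - 5*l*z + z^2)/(-8*l + z)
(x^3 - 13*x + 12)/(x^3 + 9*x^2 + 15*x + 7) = (x^3 - 13*x + 12)/(x^3 + 9*x^2 + 15*x + 7)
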